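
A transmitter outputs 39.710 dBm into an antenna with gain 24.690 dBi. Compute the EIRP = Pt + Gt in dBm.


EIRP = Pt + Gt = 39.710 + 24.690 = 64.40 dBm

64.40 dBm


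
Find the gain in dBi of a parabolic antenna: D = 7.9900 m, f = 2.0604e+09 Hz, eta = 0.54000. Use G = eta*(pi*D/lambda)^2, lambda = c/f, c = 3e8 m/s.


lambda = c / f = 3.0000e+08 / 2.0604e+09 = 0.1456028 m
G_linear = 0.54000 * (pi * 7.9900 / 0.1456028)^2 = 16048.99
G_dBi = 10 * log10(16048.99) = 42.05 dBi

42.05 dBi


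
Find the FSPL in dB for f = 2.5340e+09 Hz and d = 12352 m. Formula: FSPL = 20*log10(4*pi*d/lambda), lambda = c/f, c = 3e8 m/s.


lambda = c / f = 3.0000e+08 / 2.5340e+09 = 0.1183899 m
FSPL = 20 * log10(4*pi*12352/0.1183899) = 122.4 dB

122.4 dB


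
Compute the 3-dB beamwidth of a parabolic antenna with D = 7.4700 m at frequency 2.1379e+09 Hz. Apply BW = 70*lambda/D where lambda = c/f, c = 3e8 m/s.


lambda = c / f = 3.0000e+08 / 2.1379e+09 = 0.1403246 m
BW = 70 * 0.1403246 / 7.4700 = 1.315 deg

1.315 deg


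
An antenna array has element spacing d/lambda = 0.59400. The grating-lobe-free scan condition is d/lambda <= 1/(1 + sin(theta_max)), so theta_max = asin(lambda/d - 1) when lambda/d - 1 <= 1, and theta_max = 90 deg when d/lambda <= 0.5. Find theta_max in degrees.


lambda/d - 1 = 1/0.59400 - 1 = 0.6835017
theta_max = asin(0.6835017) = 43.12 deg

43.12 deg


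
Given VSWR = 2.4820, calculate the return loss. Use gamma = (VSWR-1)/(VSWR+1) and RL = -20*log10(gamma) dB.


gamma = (2.4820 - 1) / (2.4820 + 1) = 0.4256175
RL = -20 * log10(0.4256175) = 7.420 dB

7.420 dB


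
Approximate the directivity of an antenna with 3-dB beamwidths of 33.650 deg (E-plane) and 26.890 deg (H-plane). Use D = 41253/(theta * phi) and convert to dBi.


D_linear = 41253 / (33.650 * 26.890) = 45.59106
D_dBi = 10 * log10(45.59106) = 16.59 dBi

16.59 dBi


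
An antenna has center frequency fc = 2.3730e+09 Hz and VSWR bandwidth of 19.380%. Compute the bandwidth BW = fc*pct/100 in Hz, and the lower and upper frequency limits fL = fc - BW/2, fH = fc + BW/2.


BW = 2.3730e+09 * 19.380/100 = 4.598874e+08 Hz
fL = 2.3730e+09 - 4.598874e+08/2 = 2.143e+09 Hz
fH = 2.3730e+09 + 4.598874e+08/2 = 2.603e+09 Hz

BW=4.599e+08 Hz, fL=2.143e+09 Hz, fH=2.603e+09 Hz


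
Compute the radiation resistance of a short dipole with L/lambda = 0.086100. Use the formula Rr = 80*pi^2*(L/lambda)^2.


Rr = 80 * pi^2 * (0.086100)^2 = 80 * 9.869604 * 7.413210e-03 = 5.853 ohm

5.853 ohm


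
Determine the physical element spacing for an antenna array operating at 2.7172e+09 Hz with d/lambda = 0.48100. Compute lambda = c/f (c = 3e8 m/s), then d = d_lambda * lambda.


lambda = c / f = 3.0000e+08 / 2.7172e+09 = 0.1104078 m
d = 0.48100 * 0.1104078 = 0.05311 m

0.05311 m


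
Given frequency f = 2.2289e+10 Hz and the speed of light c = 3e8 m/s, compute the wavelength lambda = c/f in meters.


lambda = c / f = 3.0000e+08 / 2.2289e+10 = 0.01346 m

0.01346 m


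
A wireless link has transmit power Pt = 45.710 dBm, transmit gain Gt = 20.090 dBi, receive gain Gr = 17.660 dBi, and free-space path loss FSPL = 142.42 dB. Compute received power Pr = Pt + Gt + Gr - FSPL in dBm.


Pr = 45.710 + 20.090 + 17.660 - 142.42 = -58.96 dBm

-58.96 dBm


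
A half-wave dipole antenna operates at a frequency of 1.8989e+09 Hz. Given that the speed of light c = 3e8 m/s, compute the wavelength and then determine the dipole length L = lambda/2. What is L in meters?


lambda = c / f = 3.0000e+08 / 1.8989e+09 = 0.1579862 m
L = lambda / 2 = 0.1579862 / 2 = 0.07899 m

0.07899 m


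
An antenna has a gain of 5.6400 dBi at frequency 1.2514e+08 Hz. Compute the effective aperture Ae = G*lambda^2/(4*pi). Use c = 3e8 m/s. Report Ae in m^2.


lambda = c / f = 3.0000e+08 / 1.2514e+08 = 2.397315 m
G_linear = 10^(5.6400/10) = 3.664376
Ae = G_linear * lambda^2 / (4*pi) = 3.664376 * 2.397315^2 / (4*pi) = 1.676 m^2

1.676 m^2


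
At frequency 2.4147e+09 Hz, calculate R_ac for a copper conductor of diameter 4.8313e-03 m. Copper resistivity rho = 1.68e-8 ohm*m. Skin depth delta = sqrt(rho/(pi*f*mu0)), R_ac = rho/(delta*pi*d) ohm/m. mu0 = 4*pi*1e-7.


delta = sqrt(1.68e-8 / (pi * 2.4147e+09 * 4*pi*1e-7)) = 1.327526e-06 m
R_ac = 1.68e-8 / (1.327526e-06 * pi * 4.8313e-03) = 0.8338 ohm/m

0.8338 ohm/m


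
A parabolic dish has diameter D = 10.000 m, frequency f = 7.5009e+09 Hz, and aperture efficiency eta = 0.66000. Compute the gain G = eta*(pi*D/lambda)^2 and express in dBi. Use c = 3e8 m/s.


lambda = c / f = 3.0000e+08 / 7.5009e+09 = 0.03999520 m
G_linear = 0.66000 * (pi * 10.000 / 0.03999520)^2 = 407218.9
G_dBi = 10 * log10(407218.9) = 56.10 dBi

56.10 dBi


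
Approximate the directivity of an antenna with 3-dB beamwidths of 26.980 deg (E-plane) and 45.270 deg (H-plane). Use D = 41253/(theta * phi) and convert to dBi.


D_linear = 41253 / (26.980 * 45.270) = 33.77560
D_dBi = 10 * log10(33.77560) = 15.29 dBi

15.29 dBi


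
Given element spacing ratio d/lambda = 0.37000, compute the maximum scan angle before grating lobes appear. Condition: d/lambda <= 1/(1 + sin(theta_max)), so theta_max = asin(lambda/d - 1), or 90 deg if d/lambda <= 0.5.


lambda/d - 1 = 1/0.37000 - 1 = 1.702703 >= 1
d/lambda <= 0.5, so the array can scan to endfire without grating lobes: theta_max = 90 deg

90 deg


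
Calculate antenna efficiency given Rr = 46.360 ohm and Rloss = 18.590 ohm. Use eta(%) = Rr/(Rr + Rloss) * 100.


eta = 46.360 / (46.360 + 18.590) * 100 = 71.38%

71.38%


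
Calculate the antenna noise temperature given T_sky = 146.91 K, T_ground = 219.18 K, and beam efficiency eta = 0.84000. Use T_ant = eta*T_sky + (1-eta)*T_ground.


T_ant = 0.84000 * 146.91 + (1 - 0.84000) * 219.18 = 158.5 K

158.5 K


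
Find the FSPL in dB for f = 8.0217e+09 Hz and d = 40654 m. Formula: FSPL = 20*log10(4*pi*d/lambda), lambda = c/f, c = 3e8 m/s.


lambda = c / f = 3.0000e+08 / 8.0217e+09 = 0.03739856 m
FSPL = 20 * log10(4*pi*40654/0.03739856) = 142.7 dB

142.7 dB


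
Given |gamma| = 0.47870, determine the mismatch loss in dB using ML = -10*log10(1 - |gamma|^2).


ML = -10 * log10(1 - 0.47870^2) = -10 * log10(0.77084631) = 1.130 dB

1.130 dB


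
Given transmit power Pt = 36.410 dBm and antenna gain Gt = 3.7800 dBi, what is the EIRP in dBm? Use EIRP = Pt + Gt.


EIRP = Pt + Gt = 36.410 + 3.7800 = 40.19 dBm

40.19 dBm


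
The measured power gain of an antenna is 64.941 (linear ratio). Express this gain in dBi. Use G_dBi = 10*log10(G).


G_dBi = 10 * log10(64.941) = 18.13 dBi

18.13 dBi


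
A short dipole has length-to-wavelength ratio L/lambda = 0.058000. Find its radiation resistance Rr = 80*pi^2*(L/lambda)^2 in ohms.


Rr = 80 * pi^2 * (0.058000)^2 = 80 * 9.869604 * 3.364000e-03 = 2.656 ohm

2.656 ohm


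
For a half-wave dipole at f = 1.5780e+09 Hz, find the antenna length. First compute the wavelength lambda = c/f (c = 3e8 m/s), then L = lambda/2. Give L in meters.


lambda = c / f = 3.0000e+08 / 1.5780e+09 = 0.1901141 m
L = lambda / 2 = 0.1901141 / 2 = 0.09506 m

0.09506 m


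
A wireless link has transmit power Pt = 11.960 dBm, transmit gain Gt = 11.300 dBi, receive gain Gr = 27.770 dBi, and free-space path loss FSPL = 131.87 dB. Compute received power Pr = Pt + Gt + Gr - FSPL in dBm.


Pr = 11.960 + 11.300 + 27.770 - 131.87 = -80.84 dBm

-80.84 dBm


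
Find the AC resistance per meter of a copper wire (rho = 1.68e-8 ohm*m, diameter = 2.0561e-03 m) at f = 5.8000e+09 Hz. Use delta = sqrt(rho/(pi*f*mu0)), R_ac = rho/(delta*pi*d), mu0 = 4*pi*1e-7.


delta = sqrt(1.68e-8 / (pi * 5.8000e+09 * 4*pi*1e-7)) = 8.565659e-07 m
R_ac = 1.68e-8 / (8.565659e-07 * pi * 2.0561e-03) = 3.036 ohm/m

3.036 ohm/m


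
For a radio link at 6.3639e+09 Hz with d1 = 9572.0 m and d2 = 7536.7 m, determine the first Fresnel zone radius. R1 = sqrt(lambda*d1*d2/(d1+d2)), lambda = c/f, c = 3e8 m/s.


lambda = c / f = 3.0000e+08 / 6.3639e+09 = 0.04714090 m
R1 = sqrt(0.04714090 * 9572.0 * 7536.7 / (9572.0 + 7536.7)) = 14.10 m

14.10 m


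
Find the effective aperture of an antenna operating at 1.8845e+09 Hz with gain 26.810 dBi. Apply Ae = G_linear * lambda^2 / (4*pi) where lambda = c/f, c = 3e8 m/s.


lambda = c / f = 3.0000e+08 / 1.8845e+09 = 0.1591934 m
G_linear = 10^(26.810/10) = 479.7334
Ae = G_linear * lambda^2 / (4*pi) = 479.7334 * 0.1591934^2 / (4*pi) = 0.9675 m^2

0.9675 m^2


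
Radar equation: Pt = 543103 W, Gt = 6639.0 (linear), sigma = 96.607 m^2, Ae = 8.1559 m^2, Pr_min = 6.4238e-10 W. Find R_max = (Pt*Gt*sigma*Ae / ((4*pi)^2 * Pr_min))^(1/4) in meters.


R^4 = 543103*6639.0*96.607*8.1559 / ((4*pi)^2 * 6.4238e-10) = 2.800616e+19
R_max = 2.800616e+19^0.25 = 72747 m

72747 m


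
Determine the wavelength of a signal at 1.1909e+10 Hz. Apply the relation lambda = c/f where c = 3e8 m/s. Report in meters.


lambda = c / f = 3.0000e+08 / 1.1909e+10 = 0.02519 m

0.02519 m


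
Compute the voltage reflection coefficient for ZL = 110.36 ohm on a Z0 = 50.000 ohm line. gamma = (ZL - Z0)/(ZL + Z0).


gamma = (110.36 - 50.000) / (110.36 + 50.000) = 0.3764

0.3764


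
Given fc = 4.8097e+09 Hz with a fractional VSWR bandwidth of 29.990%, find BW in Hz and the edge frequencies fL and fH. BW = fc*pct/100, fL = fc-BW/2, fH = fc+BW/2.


BW = 4.8097e+09 * 29.990/100 = 1.442429e+09 Hz
fL = 4.8097e+09 - 1.442429e+09/2 = 4.088e+09 Hz
fH = 4.8097e+09 + 1.442429e+09/2 = 5.531e+09 Hz

BW=1.442e+09 Hz, fL=4.088e+09 Hz, fH=5.531e+09 Hz


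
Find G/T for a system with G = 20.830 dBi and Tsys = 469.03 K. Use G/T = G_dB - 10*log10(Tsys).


G/T = 20.830 - 10*log10(469.03) = 20.830 - 26.71201 = -5.882 dB/K

-5.882 dB/K


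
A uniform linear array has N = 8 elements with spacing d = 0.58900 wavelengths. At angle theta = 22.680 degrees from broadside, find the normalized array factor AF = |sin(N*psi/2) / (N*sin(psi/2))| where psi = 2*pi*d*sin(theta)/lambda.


psi = 2*pi*0.58900*sin(22.680 deg) = 1.426968 rad
AF = |sin(8*1.426968/2) / (8*sin(1.426968/2))| = 0.1039

0.1039


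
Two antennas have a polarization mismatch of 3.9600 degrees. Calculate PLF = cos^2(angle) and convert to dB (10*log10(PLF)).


PLF_linear = cos^2(3.9600 deg) = 0.9952307
PLF_dB = 10 * log10(0.9952307) = -0.02076 dB

-0.02076 dB


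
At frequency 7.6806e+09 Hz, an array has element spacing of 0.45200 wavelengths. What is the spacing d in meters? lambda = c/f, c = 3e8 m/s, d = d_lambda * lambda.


lambda = c / f = 3.0000e+08 / 7.6806e+09 = 0.03905945 m
d = 0.45200 * 0.03905945 = 0.01765 m

0.01765 m


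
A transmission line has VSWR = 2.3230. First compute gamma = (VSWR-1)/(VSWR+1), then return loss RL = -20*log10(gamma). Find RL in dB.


gamma = (2.3230 - 1) / (2.3230 + 1) = 0.3981342
RL = -20 * log10(0.3981342) = 7.999 dB

7.999 dB


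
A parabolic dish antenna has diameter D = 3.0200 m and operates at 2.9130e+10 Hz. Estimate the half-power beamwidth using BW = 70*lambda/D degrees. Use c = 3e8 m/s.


lambda = c / f = 3.0000e+08 / 2.9130e+10 = 0.01029866 m
BW = 70 * 0.01029866 / 3.0200 = 0.2387 deg

0.2387 deg


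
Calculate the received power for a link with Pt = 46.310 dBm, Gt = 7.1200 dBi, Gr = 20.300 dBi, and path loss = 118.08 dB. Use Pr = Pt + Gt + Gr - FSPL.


Pr = 46.310 + 7.1200 + 20.300 - 118.08 = -44.35 dBm

-44.35 dBm


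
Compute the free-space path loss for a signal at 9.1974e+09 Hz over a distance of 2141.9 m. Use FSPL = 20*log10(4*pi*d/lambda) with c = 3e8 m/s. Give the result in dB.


lambda = c / f = 3.0000e+08 / 9.1974e+09 = 0.03261791 m
FSPL = 20 * log10(4*pi*2141.9/0.03261791) = 118.3 dB

118.3 dB


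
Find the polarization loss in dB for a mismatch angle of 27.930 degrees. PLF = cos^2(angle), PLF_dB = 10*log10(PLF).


PLF_linear = cos^2(27.930 deg) = 0.7806085
PLF_dB = 10 * log10(0.7806085) = -1.076 dB

-1.076 dB


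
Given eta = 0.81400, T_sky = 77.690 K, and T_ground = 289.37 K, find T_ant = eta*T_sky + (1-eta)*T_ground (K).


T_ant = 0.81400 * 77.690 + (1 - 0.81400) * 289.37 = 117.1 K

117.1 K


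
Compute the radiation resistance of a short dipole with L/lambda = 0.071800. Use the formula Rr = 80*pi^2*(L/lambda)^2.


Rr = 80 * pi^2 * (0.071800)^2 = 80 * 9.869604 * 5.155240e-03 = 4.070 ohm

4.070 ohm


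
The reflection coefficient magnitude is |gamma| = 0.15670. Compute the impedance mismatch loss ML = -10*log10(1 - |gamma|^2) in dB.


ML = -10 * log10(1 - 0.15670^2) = -10 * log10(0.97544511) = 0.1080 dB

0.1080 dB


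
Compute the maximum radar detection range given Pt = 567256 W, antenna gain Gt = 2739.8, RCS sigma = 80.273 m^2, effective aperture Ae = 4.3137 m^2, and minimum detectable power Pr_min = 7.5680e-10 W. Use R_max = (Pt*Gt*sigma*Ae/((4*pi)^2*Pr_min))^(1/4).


R^4 = 567256*2739.8*80.273*4.3137 / ((4*pi)^2 * 7.5680e-10) = 4.503151e+18
R_max = 4.503151e+18^0.25 = 46066 m

46066 m


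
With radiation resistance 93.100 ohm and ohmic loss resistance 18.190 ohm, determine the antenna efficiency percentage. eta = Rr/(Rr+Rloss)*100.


eta = 93.100 / (93.100 + 18.190) * 100 = 83.66%

83.66%


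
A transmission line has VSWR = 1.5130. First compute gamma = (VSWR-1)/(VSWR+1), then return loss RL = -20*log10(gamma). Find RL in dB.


gamma = (1.5130 - 1) / (1.5130 + 1) = 0.2041385
RL = -20 * log10(0.2041385) = 13.80 dB

13.80 dB


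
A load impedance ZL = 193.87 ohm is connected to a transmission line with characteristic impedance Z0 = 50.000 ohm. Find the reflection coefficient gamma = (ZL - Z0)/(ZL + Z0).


gamma = (193.87 - 50.000) / (193.87 + 50.000) = 0.5899

0.5899


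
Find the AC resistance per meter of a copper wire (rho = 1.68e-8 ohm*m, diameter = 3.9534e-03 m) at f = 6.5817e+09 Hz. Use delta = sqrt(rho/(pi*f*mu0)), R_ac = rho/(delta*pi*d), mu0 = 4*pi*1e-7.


delta = sqrt(1.68e-8 / (pi * 6.5817e+09 * 4*pi*1e-7)) = 8.040920e-07 m
R_ac = 1.68e-8 / (8.040920e-07 * pi * 3.9534e-03) = 1.682 ohm/m

1.682 ohm/m


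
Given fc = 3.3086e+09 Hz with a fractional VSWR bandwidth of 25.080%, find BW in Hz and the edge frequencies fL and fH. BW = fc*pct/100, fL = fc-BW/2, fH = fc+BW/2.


BW = 3.3086e+09 * 25.080/100 = 8.297969e+08 Hz
fL = 3.3086e+09 - 8.297969e+08/2 = 2.894e+09 Hz
fH = 3.3086e+09 + 8.297969e+08/2 = 3.723e+09 Hz

BW=8.298e+08 Hz, fL=2.894e+09 Hz, fH=3.723e+09 Hz


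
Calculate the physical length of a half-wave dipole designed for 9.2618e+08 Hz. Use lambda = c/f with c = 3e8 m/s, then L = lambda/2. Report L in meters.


lambda = c / f = 3.0000e+08 / 9.2618e+08 = 0.3239111 m
L = lambda / 2 = 0.3239111 / 2 = 0.1620 m

0.1620 m


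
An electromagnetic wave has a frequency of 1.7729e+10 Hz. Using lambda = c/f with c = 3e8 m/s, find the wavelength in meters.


lambda = c / f = 3.0000e+08 / 1.7729e+10 = 0.01692 m

0.01692 m


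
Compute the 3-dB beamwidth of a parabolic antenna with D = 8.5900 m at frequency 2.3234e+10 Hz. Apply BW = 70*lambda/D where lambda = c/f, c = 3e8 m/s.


lambda = c / f = 3.0000e+08 / 2.3234e+10 = 0.01291211 m
BW = 70 * 0.01291211 / 8.5900 = 0.1052 deg

0.1052 deg


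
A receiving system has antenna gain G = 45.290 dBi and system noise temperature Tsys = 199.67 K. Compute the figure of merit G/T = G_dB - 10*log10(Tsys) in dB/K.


G/T = 45.290 - 10*log10(199.67) = 45.290 - 23.00313 = 22.29 dB/K

22.29 dB/K


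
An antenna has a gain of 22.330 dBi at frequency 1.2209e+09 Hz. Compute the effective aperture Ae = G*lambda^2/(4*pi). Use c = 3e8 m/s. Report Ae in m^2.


lambda = c / f = 3.0000e+08 / 1.2209e+09 = 0.2457204 m
G_linear = 10^(22.330/10) = 171.0015
Ae = G_linear * lambda^2 / (4*pi) = 171.0015 * 0.2457204^2 / (4*pi) = 0.8216 m^2

0.8216 m^2


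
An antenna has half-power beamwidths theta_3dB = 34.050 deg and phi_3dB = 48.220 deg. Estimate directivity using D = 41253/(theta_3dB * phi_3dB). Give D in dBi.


D_linear = 41253 / (34.050 * 48.220) = 25.12530
D_dBi = 10 * log10(25.12530) = 14.00 dBi

14.00 dBi


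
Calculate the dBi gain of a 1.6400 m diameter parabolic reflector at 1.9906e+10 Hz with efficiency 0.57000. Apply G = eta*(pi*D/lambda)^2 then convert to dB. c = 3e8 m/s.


lambda = c / f = 3.0000e+08 / 1.9906e+10 = 0.01507083 m
G_linear = 0.57000 * (pi * 1.6400 / 0.01507083)^2 = 66617.44
G_dBi = 10 * log10(66617.44) = 48.24 dBi

48.24 dBi


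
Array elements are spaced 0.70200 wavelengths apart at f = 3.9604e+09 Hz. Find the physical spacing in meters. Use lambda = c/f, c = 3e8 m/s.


lambda = c / f = 3.0000e+08 / 3.9604e+09 = 0.07574992 m
d = 0.70200 * 0.07574992 = 0.05318 m

0.05318 m


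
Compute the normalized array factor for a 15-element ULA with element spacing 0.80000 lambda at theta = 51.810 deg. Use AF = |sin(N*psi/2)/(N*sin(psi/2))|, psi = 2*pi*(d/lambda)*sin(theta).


psi = 2*pi*0.80000*sin(51.810 deg) = 3.950690 rad
AF = |sin(15*3.950690/2) / (15*sin(3.950690/2))| = 0.07085

0.07085


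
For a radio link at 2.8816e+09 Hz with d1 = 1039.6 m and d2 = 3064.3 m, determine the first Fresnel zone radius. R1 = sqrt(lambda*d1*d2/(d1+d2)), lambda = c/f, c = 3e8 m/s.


lambda = c / f = 3.0000e+08 / 2.8816e+09 = 0.1041088 m
R1 = sqrt(0.1041088 * 1039.6 * 3064.3 / (1039.6 + 3064.3)) = 8.990 m

8.990 m


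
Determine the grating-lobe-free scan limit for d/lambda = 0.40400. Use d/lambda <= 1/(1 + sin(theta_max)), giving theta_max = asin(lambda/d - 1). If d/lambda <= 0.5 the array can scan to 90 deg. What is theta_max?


lambda/d - 1 = 1/0.40400 - 1 = 1.475248 >= 1
d/lambda <= 0.5, so the array can scan to endfire without grating lobes: theta_max = 90 deg

90 deg


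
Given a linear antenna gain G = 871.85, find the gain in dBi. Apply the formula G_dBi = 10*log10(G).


G_dBi = 10 * log10(871.85) = 29.40 dBi

29.40 dBi


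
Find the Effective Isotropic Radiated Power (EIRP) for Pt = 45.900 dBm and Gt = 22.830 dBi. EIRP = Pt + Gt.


EIRP = Pt + Gt = 45.900 + 22.830 = 68.73 dBm

68.73 dBm


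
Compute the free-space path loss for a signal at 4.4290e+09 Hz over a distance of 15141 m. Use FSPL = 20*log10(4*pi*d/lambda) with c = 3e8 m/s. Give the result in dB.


lambda = c / f = 3.0000e+08 / 4.4290e+09 = 0.06773538 m
FSPL = 20 * log10(4*pi*15141/0.06773538) = 129.0 dB

129.0 dB


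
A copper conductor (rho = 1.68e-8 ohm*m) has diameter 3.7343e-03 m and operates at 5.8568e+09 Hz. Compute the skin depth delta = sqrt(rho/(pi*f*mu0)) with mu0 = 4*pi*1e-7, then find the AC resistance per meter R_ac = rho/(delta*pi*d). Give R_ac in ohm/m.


delta = sqrt(1.68e-8 / (pi * 5.8568e+09 * 4*pi*1e-7)) = 8.524022e-07 m
R_ac = 1.68e-8 / (8.524022e-07 * pi * 3.7343e-03) = 1.680 ohm/m

1.680 ohm/m


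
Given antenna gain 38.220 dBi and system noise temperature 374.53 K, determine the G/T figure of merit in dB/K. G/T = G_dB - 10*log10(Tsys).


G/T = 38.220 - 10*log10(374.53) = 38.220 - 25.73487 = 12.49 dB/K

12.49 dB/K


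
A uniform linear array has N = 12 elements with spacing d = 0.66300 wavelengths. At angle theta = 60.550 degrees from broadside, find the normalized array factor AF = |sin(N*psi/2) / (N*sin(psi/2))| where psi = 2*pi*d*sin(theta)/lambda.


psi = 2*pi*0.66300*sin(60.550 deg) = 3.627475 rad
AF = |sin(12*3.627475/2) / (12*sin(3.627475/2))| = 0.01926

0.01926


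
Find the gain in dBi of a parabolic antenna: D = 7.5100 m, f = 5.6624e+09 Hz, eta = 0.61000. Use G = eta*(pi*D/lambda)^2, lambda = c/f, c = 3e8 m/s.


lambda = c / f = 3.0000e+08 / 5.6624e+09 = 0.05298107 m
G_linear = 0.61000 * (pi * 7.5100 / 0.05298107)^2 = 120967.3
G_dBi = 10 * log10(120967.3) = 50.83 dBi

50.83 dBi


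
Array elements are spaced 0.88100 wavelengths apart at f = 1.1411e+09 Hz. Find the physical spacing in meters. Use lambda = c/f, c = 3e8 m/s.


lambda = c / f = 3.0000e+08 / 1.1411e+09 = 0.2629042 m
d = 0.88100 * 0.2629042 = 0.2316 m

0.2316 m


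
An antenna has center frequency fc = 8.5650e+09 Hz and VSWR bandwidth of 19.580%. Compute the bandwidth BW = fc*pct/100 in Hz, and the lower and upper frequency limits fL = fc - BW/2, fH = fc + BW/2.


BW = 8.5650e+09 * 19.580/100 = 1.677027e+09 Hz
fL = 8.5650e+09 - 1.677027e+09/2 = 7.726e+09 Hz
fH = 8.5650e+09 + 1.677027e+09/2 = 9.404e+09 Hz

BW=1.677e+09 Hz, fL=7.726e+09 Hz, fH=9.404e+09 Hz


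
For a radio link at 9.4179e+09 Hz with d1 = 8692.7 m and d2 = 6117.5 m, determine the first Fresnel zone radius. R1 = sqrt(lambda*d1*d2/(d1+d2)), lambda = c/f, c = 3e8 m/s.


lambda = c / f = 3.0000e+08 / 9.4179e+09 = 0.03185424 m
R1 = sqrt(0.03185424 * 8692.7 * 6117.5 / (8692.7 + 6117.5)) = 10.69 m

10.69 m


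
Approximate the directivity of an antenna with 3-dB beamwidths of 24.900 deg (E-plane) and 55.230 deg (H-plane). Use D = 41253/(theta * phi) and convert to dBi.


D_linear = 41253 / (24.900 * 55.230) = 29.99723
D_dBi = 10 * log10(29.99723) = 14.77 dBi

14.77 dBi


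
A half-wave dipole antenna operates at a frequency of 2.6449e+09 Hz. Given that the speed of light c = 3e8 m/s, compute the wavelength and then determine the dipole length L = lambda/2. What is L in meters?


lambda = c / f = 3.0000e+08 / 2.6449e+09 = 0.1134258 m
L = lambda / 2 = 0.1134258 / 2 = 0.05671 m

0.05671 m


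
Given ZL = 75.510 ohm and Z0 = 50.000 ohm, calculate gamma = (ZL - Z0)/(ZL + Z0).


gamma = (75.510 - 50.000) / (75.510 + 50.000) = 0.2033

0.2033


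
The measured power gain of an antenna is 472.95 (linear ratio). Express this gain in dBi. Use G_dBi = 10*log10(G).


G_dBi = 10 * log10(472.95) = 26.75 dBi

26.75 dBi


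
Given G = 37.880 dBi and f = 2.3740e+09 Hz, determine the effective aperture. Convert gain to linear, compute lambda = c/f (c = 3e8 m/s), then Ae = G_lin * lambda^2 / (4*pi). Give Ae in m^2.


lambda = c / f = 3.0000e+08 / 2.3740e+09 = 0.1263690 m
G_linear = 10^(37.880/10) = 6137.620
Ae = G_linear * lambda^2 / (4*pi) = 6137.620 * 0.1263690^2 / (4*pi) = 7.800 m^2

7.800 m^2


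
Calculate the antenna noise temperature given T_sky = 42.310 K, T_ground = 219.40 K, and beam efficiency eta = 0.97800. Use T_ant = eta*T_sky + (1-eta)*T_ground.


T_ant = 0.97800 * 42.310 + (1 - 0.97800) * 219.40 = 46.21 K

46.21 K


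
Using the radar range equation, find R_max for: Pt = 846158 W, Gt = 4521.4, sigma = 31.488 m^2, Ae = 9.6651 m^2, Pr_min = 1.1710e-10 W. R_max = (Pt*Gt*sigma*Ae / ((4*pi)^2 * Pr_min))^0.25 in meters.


R^4 = 846158*4521.4*31.488*9.6651 / ((4*pi)^2 * 1.1710e-10) = 6.296500e+19
R_max = 6.296500e+19^0.25 = 89079 m

89079 m


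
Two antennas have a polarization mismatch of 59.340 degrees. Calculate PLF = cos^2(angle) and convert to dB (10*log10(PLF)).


PLF_linear = cos^2(59.340 deg) = 0.2600414
PLF_dB = 10 * log10(0.2600414) = -5.850 dB

-5.850 dB


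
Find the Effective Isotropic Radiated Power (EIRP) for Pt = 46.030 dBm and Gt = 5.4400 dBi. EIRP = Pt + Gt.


EIRP = Pt + Gt = 46.030 + 5.4400 = 51.47 dBm

51.47 dBm


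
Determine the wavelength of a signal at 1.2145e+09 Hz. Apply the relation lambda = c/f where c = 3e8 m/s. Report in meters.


lambda = c / f = 3.0000e+08 / 1.2145e+09 = 0.2470 m

0.2470 m


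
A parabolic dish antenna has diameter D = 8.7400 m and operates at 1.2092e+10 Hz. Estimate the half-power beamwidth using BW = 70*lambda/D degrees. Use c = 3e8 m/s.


lambda = c / f = 3.0000e+08 / 1.2092e+10 = 0.02480979 m
BW = 70 * 0.02480979 / 8.7400 = 0.1987 deg

0.1987 deg


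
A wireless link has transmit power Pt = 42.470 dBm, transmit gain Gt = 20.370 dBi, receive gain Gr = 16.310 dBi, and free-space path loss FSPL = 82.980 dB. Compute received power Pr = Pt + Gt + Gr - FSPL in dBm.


Pr = 42.470 + 20.370 + 16.310 - 82.980 = -3.83 dBm

-3.83 dBm


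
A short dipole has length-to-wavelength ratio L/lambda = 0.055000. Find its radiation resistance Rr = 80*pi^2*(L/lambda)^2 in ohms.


Rr = 80 * pi^2 * (0.055000)^2 = 80 * 9.869604 * 3.025000e-03 = 2.388 ohm

2.388 ohm


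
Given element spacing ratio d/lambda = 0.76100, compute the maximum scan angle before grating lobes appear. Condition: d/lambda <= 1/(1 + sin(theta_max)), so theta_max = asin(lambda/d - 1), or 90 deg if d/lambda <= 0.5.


lambda/d - 1 = 1/0.76100 - 1 = 0.3140604
theta_max = asin(0.3140604) = 18.30 deg

18.30 deg


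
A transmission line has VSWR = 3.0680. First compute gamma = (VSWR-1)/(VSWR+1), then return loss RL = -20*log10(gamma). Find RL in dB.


gamma = (3.0680 - 1) / (3.0680 + 1) = 0.5083579
RL = -20 * log10(0.5083579) = 5.877 dB

5.877 dB


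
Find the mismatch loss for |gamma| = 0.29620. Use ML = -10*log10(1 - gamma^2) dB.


ML = -10 * log10(1 - 0.29620^2) = -10 * log10(0.91226556) = 0.3988 dB

0.3988 dB


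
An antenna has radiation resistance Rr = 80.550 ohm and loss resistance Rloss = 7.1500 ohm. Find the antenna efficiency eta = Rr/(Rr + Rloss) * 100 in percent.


eta = 80.550 / (80.550 + 7.1500) * 100 = 91.85%

91.85%


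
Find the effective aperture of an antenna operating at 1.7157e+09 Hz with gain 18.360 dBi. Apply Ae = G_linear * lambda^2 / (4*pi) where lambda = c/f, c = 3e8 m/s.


lambda = c / f = 3.0000e+08 / 1.7157e+09 = 0.1748557 m
G_linear = 10^(18.360/10) = 68.54882
Ae = G_linear * lambda^2 / (4*pi) = 68.54882 * 0.1748557^2 / (4*pi) = 0.1668 m^2

0.1668 m^2


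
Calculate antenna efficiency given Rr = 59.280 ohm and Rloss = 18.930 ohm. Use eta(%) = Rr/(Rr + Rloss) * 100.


eta = 59.280 / (59.280 + 18.930) * 100 = 75.80%

75.80%


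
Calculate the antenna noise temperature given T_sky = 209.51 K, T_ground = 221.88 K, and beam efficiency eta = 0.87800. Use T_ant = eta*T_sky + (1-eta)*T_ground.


T_ant = 0.87800 * 209.51 + (1 - 0.87800) * 221.88 = 211.0 K

211.0 K


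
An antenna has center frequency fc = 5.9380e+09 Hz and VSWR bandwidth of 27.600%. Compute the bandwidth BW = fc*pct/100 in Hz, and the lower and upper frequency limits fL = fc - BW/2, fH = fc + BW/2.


BW = 5.9380e+09 * 27.600/100 = 1.638888e+09 Hz
fL = 5.9380e+09 - 1.638888e+09/2 = 5.119e+09 Hz
fH = 5.9380e+09 + 1.638888e+09/2 = 6.757e+09 Hz

BW=1.639e+09 Hz, fL=5.119e+09 Hz, fH=6.757e+09 Hz


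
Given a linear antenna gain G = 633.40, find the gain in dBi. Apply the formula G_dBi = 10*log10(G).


G_dBi = 10 * log10(633.40) = 28.02 dBi

28.02 dBi


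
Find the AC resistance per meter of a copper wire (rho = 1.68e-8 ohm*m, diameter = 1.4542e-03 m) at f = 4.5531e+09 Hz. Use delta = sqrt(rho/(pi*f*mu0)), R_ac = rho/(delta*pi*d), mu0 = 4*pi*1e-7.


delta = sqrt(1.68e-8 / (pi * 4.5531e+09 * 4*pi*1e-7)) = 9.667656e-07 m
R_ac = 1.68e-8 / (9.667656e-07 * pi * 1.4542e-03) = 3.804 ohm/m

3.804 ohm/m


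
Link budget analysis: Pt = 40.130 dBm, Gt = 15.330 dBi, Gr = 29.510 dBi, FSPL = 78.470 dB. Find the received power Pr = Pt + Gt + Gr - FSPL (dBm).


Pr = 40.130 + 15.330 + 29.510 - 78.470 = 6.50 dBm

6.50 dBm


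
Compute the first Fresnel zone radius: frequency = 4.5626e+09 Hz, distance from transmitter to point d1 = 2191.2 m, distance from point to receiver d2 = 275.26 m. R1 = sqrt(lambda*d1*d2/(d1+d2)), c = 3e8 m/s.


lambda = c / f = 3.0000e+08 / 4.5626e+09 = 0.06575198 m
R1 = sqrt(0.06575198 * 2191.2 * 275.26 / (2191.2 + 275.26)) = 4.010 m

4.010 m


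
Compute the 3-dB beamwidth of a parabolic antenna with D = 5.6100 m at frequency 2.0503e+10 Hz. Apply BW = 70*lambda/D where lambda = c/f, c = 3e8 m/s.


lambda = c / f = 3.0000e+08 / 2.0503e+10 = 0.01463201 m
BW = 70 * 0.01463201 / 5.6100 = 0.1826 deg

0.1826 deg


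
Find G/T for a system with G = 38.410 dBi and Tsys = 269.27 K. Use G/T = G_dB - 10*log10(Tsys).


G/T = 38.410 - 10*log10(269.27) = 38.410 - 24.30188 = 14.11 dB/K

14.11 dB/K


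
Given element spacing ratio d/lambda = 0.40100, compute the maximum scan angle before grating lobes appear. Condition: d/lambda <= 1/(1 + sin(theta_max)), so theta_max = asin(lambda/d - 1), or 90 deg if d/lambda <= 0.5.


lambda/d - 1 = 1/0.40100 - 1 = 1.493766 >= 1
d/lambda <= 0.5, so the array can scan to endfire without grating lobes: theta_max = 90 deg

90 deg


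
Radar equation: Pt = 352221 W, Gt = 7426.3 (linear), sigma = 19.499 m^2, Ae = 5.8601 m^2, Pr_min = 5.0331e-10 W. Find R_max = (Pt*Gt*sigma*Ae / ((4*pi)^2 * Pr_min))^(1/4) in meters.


R^4 = 352221*7426.3*19.499*5.8601 / ((4*pi)^2 * 5.0331e-10) = 3.760537e+18
R_max = 3.760537e+18^0.25 = 44036 m

44036 m


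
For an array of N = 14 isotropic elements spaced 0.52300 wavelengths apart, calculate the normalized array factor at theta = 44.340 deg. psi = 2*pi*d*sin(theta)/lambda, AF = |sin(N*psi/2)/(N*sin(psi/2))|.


psi = 2*pi*0.52300*sin(44.340 deg) = 2.296708 rad
AF = |sin(14*2.296708/2) / (14*sin(2.296708/2))| = 0.02825

0.02825


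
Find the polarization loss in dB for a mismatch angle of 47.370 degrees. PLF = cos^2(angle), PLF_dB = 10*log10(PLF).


PLF_linear = cos^2(47.370 deg) = 0.4586829
PLF_dB = 10 * log10(0.4586829) = -3.385 dB

-3.385 dB


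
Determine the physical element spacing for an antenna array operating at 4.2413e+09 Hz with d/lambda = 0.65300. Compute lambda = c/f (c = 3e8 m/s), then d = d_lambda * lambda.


lambda = c / f = 3.0000e+08 / 4.2413e+09 = 0.07073303 m
d = 0.65300 * 0.07073303 = 0.04619 m

0.04619 m


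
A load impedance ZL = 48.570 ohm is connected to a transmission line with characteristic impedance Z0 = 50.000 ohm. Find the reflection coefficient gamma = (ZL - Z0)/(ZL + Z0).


gamma = (48.570 - 50.000) / (48.570 + 50.000) = -0.01451

-0.01451


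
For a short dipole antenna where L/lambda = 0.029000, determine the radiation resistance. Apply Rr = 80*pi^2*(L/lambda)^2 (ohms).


Rr = 80 * pi^2 * (0.029000)^2 = 80 * 9.869604 * 8.410000e-04 = 0.6640 ohm

0.6640 ohm


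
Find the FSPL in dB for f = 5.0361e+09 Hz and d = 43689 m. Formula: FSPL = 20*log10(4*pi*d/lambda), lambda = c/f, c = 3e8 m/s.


lambda = c / f = 3.0000e+08 / 5.0361e+09 = 0.05956991 m
FSPL = 20 * log10(4*pi*43689/0.05956991) = 139.3 dB

139.3 dB


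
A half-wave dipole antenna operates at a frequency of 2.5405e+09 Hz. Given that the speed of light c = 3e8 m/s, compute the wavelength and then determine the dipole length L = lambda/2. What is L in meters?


lambda = c / f = 3.0000e+08 / 2.5405e+09 = 0.1180870 m
L = lambda / 2 = 0.1180870 / 2 = 0.05904 m

0.05904 m


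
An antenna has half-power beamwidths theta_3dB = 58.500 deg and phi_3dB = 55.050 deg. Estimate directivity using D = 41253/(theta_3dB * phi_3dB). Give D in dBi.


D_linear = 41253 / (58.500 * 55.050) = 12.80980
D_dBi = 10 * log10(12.80980) = 11.08 dBi

11.08 dBi


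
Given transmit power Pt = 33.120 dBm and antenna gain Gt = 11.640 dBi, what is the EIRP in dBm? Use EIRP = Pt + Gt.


EIRP = Pt + Gt = 33.120 + 11.640 = 44.76 dBm

44.76 dBm


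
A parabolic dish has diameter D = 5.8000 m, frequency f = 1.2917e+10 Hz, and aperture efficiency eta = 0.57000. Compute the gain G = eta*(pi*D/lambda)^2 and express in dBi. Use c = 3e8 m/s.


lambda = c / f = 3.0000e+08 / 1.2917e+10 = 0.02322521 m
G_linear = 0.57000 * (pi * 5.8000 / 0.02322521)^2 = 350841.8
G_dBi = 10 * log10(350841.8) = 55.45 dBi

55.45 dBi


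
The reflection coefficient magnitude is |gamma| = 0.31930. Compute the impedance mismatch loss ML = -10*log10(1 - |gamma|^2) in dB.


ML = -10 * log10(1 - 0.31930^2) = -10 * log10(0.89804751) = 0.4670 dB

0.4670 dB


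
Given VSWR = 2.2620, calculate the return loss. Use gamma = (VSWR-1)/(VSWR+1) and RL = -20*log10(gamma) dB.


gamma = (2.2620 - 1) / (2.2620 + 1) = 0.3868792
RL = -20 * log10(0.3868792) = 8.248 dB

8.248 dB


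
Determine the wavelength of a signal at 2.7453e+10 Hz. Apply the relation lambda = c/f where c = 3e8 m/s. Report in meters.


lambda = c / f = 3.0000e+08 / 2.7453e+10 = 0.01093 m

0.01093 m


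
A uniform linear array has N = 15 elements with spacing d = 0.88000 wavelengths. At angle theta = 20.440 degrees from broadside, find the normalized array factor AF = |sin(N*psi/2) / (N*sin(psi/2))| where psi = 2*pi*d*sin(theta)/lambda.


psi = 2*pi*0.88000*sin(20.440 deg) = 1.930943 rad
AF = |sin(15*1.930943/2) / (15*sin(1.930943/2))| = 0.07630

0.07630


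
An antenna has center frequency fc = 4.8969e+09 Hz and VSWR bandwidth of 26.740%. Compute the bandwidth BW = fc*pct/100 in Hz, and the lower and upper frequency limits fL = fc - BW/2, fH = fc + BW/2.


BW = 4.8969e+09 * 26.740/100 = 1.309431e+09 Hz
fL = 4.8969e+09 - 1.309431e+09/2 = 4.242e+09 Hz
fH = 4.8969e+09 + 1.309431e+09/2 = 5.552e+09 Hz

BW=1.309e+09 Hz, fL=4.242e+09 Hz, fH=5.552e+09 Hz


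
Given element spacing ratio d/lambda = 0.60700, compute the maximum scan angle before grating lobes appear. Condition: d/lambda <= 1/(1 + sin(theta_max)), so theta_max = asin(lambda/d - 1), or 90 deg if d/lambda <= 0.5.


lambda/d - 1 = 1/0.60700 - 1 = 0.6474465
theta_max = asin(0.6474465) = 40.35 deg

40.35 deg


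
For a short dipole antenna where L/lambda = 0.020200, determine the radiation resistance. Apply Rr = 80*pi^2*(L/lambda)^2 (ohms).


Rr = 80 * pi^2 * (0.020200)^2 = 80 * 9.869604 * 4.080400e-04 = 0.3222 ohm

0.3222 ohm


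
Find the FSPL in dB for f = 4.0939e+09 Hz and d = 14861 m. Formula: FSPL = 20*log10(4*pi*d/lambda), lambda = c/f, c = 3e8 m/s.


lambda = c / f = 3.0000e+08 / 4.0939e+09 = 0.07327976 m
FSPL = 20 * log10(4*pi*14861/0.07327976) = 128.1 dB

128.1 dB


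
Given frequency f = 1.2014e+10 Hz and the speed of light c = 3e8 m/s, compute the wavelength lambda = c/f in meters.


lambda = c / f = 3.0000e+08 / 1.2014e+10 = 0.02497 m

0.02497 m


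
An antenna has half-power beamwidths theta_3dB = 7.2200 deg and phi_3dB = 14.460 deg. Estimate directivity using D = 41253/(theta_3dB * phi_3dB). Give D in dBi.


D_linear = 41253 / (7.2200 * 14.460) = 395.1391
D_dBi = 10 * log10(395.1391) = 25.97 dBi

25.97 dBi


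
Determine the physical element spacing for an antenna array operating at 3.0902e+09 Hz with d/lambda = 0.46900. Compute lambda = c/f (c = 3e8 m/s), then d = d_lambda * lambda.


lambda = c / f = 3.0000e+08 / 3.0902e+09 = 0.09708110 m
d = 0.46900 * 0.09708110 = 0.04553 m

0.04553 m


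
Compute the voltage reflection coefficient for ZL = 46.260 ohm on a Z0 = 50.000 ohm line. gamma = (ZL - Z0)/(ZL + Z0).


gamma = (46.260 - 50.000) / (46.260 + 50.000) = -0.03885

-0.03885


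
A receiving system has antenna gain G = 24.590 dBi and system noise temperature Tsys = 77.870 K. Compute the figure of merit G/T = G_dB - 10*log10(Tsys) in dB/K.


G/T = 24.590 - 10*log10(77.870) = 24.590 - 18.91370 = 5.676 dB/K

5.676 dB/K


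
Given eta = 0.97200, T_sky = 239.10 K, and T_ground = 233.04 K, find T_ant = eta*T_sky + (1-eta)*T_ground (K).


T_ant = 0.97200 * 239.10 + (1 - 0.97200) * 233.04 = 238.9 K

238.9 K


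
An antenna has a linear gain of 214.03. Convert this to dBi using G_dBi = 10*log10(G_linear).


G_dBi = 10 * log10(214.03) = 23.30 dBi

23.30 dBi


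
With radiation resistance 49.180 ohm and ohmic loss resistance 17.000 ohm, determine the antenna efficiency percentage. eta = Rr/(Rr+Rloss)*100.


eta = 49.180 / (49.180 + 17.000) * 100 = 74.31%

74.31%


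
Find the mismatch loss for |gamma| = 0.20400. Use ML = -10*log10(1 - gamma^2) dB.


ML = -10 * log10(1 - 0.20400^2) = -10 * log10(0.958384) = 0.1846 dB

0.1846 dB


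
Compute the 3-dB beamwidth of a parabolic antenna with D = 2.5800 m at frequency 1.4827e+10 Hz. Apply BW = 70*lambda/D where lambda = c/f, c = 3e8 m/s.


lambda = c / f = 3.0000e+08 / 1.4827e+10 = 0.02023336 m
BW = 70 * 0.02023336 / 2.5800 = 0.5490 deg

0.5490 deg


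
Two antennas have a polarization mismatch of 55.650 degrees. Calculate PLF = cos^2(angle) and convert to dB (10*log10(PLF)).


PLF_linear = cos^2(55.650 deg) = 0.3183744
PLF_dB = 10 * log10(0.3183744) = -4.971 dB

-4.971 dB


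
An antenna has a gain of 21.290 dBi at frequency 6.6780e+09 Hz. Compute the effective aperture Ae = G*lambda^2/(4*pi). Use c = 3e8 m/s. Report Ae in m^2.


lambda = c / f = 3.0000e+08 / 6.6780e+09 = 0.04492363 m
G_linear = 10^(21.290/10) = 134.5860
Ae = G_linear * lambda^2 / (4*pi) = 134.5860 * 0.04492363^2 / (4*pi) = 0.02161 m^2

0.02161 m^2


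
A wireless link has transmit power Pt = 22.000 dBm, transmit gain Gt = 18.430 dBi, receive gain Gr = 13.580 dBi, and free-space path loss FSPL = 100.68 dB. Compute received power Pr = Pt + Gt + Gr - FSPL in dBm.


Pr = 22.000 + 18.430 + 13.580 - 100.68 = -46.67 dBm

-46.67 dBm


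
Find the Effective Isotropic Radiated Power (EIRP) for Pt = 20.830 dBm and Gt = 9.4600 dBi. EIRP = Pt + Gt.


EIRP = Pt + Gt = 20.830 + 9.4600 = 30.29 dBm

30.29 dBm


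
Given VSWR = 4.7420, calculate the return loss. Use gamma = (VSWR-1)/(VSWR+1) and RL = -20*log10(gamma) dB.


gamma = (4.7420 - 1) / (4.7420 + 1) = 0.6516893
RL = -20 * log10(0.6516893) = 3.719 dB

3.719 dB


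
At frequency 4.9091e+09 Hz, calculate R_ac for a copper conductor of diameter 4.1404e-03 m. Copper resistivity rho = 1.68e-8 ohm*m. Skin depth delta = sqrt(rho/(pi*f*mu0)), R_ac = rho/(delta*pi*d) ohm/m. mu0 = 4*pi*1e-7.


delta = sqrt(1.68e-8 / (pi * 4.9091e+09 * 4*pi*1e-7)) = 9.310518e-07 m
R_ac = 1.68e-8 / (9.310518e-07 * pi * 4.1404e-03) = 1.387 ohm/m

1.387 ohm/m


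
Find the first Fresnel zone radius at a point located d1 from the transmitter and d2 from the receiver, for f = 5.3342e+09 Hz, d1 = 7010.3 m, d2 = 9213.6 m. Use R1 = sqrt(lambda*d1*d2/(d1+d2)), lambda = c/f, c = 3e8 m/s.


lambda = c / f = 3.0000e+08 / 5.3342e+09 = 0.05624086 m
R1 = sqrt(0.05624086 * 7010.3 * 9213.6 / (7010.3 + 9213.6)) = 14.96 m

14.96 m


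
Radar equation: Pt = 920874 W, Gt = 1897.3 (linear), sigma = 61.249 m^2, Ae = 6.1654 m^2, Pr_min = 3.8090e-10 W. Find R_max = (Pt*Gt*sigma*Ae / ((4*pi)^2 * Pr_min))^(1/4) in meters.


R^4 = 920874*1897.3*61.249*6.1654 / ((4*pi)^2 * 3.8090e-10) = 1.096897e+19
R_max = 1.096897e+19^0.25 = 57549 m

57549 m


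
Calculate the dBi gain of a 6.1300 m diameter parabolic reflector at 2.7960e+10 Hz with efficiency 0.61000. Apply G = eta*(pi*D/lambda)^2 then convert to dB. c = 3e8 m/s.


lambda = c / f = 3.0000e+08 / 2.7960e+10 = 0.01072961 m
G_linear = 0.61000 * (pi * 6.1300 / 0.01072961)^2 = 1.965091e+06
G_dBi = 10 * log10(1.965091e+06) = 62.93 dBi

62.93 dBi


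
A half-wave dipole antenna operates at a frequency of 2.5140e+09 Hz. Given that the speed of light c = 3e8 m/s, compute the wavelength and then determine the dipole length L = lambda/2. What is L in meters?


lambda = c / f = 3.0000e+08 / 2.5140e+09 = 0.1193317 m
L = lambda / 2 = 0.1193317 / 2 = 0.05967 m

0.05967 m


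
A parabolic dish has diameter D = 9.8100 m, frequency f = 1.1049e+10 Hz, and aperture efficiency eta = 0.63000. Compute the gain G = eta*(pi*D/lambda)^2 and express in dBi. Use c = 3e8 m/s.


lambda = c / f = 3.0000e+08 / 1.1049e+10 = 0.02715178 m
G_linear = 0.63000 * (pi * 9.8100 / 0.02715178)^2 = 811674.1
G_dBi = 10 * log10(811674.1) = 59.09 dBi

59.09 dBi


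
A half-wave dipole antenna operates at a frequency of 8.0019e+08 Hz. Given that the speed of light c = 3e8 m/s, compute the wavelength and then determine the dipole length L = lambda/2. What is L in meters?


lambda = c / f = 3.0000e+08 / 8.0019e+08 = 0.3749110 m
L = lambda / 2 = 0.3749110 / 2 = 0.1875 m

0.1875 m


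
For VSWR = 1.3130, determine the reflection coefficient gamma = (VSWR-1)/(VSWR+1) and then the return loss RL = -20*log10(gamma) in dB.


gamma = (1.3130 - 1) / (1.3130 + 1) = 0.1353221
RL = -20 * log10(0.1353221) = 17.37 dB

17.37 dB


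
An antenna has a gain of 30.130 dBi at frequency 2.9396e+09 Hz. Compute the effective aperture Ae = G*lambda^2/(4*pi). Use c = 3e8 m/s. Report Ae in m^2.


lambda = c / f = 3.0000e+08 / 2.9396e+09 = 0.1020547 m
G_linear = 10^(30.130/10) = 1030.386
Ae = G_linear * lambda^2 / (4*pi) = 1030.386 * 0.1020547^2 / (4*pi) = 0.8540 m^2

0.8540 m^2


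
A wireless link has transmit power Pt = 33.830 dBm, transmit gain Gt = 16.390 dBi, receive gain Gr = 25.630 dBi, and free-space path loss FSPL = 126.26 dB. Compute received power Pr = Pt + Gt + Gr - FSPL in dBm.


Pr = 33.830 + 16.390 + 25.630 - 126.26 = -50.41 dBm

-50.41 dBm
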